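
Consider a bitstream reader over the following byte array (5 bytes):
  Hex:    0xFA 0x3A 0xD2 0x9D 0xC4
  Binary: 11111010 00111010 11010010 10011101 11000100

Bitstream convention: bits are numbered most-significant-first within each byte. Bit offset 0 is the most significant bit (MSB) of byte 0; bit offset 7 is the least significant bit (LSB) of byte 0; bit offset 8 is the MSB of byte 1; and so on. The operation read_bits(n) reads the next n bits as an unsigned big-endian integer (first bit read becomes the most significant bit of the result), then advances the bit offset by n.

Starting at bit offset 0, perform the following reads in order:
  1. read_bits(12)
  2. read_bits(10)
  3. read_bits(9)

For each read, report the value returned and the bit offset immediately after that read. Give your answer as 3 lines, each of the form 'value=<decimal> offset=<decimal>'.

Read 1: bits[0:12] width=12 -> value=4003 (bin 111110100011); offset now 12 = byte 1 bit 4; 28 bits remain
Read 2: bits[12:22] width=10 -> value=692 (bin 1010110100); offset now 22 = byte 2 bit 6; 18 bits remain
Read 3: bits[22:31] width=9 -> value=334 (bin 101001110); offset now 31 = byte 3 bit 7; 9 bits remain

Answer: value=4003 offset=12
value=692 offset=22
value=334 offset=31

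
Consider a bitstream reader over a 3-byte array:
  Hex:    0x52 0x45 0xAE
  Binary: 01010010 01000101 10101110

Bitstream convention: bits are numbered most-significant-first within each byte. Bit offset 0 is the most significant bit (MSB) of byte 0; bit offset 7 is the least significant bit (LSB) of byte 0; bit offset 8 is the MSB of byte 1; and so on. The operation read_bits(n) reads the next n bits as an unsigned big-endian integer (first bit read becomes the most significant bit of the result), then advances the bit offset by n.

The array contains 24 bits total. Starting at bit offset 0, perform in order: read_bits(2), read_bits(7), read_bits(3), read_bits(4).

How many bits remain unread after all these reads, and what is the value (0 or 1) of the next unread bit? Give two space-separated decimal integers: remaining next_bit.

Read 1: bits[0:2] width=2 -> value=1 (bin 01); offset now 2 = byte 0 bit 2; 22 bits remain
Read 2: bits[2:9] width=7 -> value=36 (bin 0100100); offset now 9 = byte 1 bit 1; 15 bits remain
Read 3: bits[9:12] width=3 -> value=4 (bin 100); offset now 12 = byte 1 bit 4; 12 bits remain
Read 4: bits[12:16] width=4 -> value=5 (bin 0101); offset now 16 = byte 2 bit 0; 8 bits remain

Answer: 8 1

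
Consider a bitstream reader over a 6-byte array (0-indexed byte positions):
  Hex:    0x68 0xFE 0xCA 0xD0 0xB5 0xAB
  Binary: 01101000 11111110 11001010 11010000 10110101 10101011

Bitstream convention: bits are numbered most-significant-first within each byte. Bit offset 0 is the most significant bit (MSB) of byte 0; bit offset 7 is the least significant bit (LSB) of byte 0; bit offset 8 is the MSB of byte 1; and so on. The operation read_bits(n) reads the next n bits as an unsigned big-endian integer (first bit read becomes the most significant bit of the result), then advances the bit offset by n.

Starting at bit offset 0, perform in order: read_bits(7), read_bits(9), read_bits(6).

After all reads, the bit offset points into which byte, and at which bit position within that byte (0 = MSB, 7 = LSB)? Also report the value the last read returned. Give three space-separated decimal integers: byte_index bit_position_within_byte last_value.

Answer: 2 6 50

Derivation:
Read 1: bits[0:7] width=7 -> value=52 (bin 0110100); offset now 7 = byte 0 bit 7; 41 bits remain
Read 2: bits[7:16] width=9 -> value=254 (bin 011111110); offset now 16 = byte 2 bit 0; 32 bits remain
Read 3: bits[16:22] width=6 -> value=50 (bin 110010); offset now 22 = byte 2 bit 6; 26 bits remain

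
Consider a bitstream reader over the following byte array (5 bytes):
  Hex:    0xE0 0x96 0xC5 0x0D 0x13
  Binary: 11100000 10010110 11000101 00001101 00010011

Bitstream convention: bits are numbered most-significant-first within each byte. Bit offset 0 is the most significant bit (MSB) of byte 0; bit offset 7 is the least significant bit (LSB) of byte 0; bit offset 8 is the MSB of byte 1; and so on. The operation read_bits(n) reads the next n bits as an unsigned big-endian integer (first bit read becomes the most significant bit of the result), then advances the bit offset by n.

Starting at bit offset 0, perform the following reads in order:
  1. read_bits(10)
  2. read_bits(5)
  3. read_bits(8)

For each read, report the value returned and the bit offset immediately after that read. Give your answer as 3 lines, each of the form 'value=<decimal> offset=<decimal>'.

Read 1: bits[0:10] width=10 -> value=898 (bin 1110000010); offset now 10 = byte 1 bit 2; 30 bits remain
Read 2: bits[10:15] width=5 -> value=11 (bin 01011); offset now 15 = byte 1 bit 7; 25 bits remain
Read 3: bits[15:23] width=8 -> value=98 (bin 01100010); offset now 23 = byte 2 bit 7; 17 bits remain

Answer: value=898 offset=10
value=11 offset=15
value=98 offset=23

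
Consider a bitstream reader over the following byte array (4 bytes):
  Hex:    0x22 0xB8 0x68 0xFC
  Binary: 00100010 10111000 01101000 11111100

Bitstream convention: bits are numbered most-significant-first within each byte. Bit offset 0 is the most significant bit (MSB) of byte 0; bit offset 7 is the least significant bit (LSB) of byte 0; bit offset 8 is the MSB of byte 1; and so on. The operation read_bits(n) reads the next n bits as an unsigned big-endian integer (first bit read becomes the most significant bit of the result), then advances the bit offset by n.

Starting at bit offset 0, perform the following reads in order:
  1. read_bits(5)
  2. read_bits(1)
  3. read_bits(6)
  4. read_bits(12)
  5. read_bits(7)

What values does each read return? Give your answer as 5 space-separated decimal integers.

Answer: 4 0 43 2152 126

Derivation:
Read 1: bits[0:5] width=5 -> value=4 (bin 00100); offset now 5 = byte 0 bit 5; 27 bits remain
Read 2: bits[5:6] width=1 -> value=0 (bin 0); offset now 6 = byte 0 bit 6; 26 bits remain
Read 3: bits[6:12] width=6 -> value=43 (bin 101011); offset now 12 = byte 1 bit 4; 20 bits remain
Read 4: bits[12:24] width=12 -> value=2152 (bin 100001101000); offset now 24 = byte 3 bit 0; 8 bits remain
Read 5: bits[24:31] width=7 -> value=126 (bin 1111110); offset now 31 = byte 3 bit 7; 1 bits remain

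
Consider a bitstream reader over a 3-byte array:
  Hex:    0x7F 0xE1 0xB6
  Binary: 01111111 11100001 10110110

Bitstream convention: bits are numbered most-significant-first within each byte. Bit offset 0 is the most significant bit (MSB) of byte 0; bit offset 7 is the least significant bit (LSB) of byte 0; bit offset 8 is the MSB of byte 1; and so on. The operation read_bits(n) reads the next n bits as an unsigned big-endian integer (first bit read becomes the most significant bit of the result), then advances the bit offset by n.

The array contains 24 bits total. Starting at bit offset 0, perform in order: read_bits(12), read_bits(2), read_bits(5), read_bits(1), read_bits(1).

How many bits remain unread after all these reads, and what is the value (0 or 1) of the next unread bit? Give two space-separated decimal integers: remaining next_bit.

Read 1: bits[0:12] width=12 -> value=2046 (bin 011111111110); offset now 12 = byte 1 bit 4; 12 bits remain
Read 2: bits[12:14] width=2 -> value=0 (bin 00); offset now 14 = byte 1 bit 6; 10 bits remain
Read 3: bits[14:19] width=5 -> value=13 (bin 01101); offset now 19 = byte 2 bit 3; 5 bits remain
Read 4: bits[19:20] width=1 -> value=1 (bin 1); offset now 20 = byte 2 bit 4; 4 bits remain
Read 5: bits[20:21] width=1 -> value=0 (bin 0); offset now 21 = byte 2 bit 5; 3 bits remain

Answer: 3 1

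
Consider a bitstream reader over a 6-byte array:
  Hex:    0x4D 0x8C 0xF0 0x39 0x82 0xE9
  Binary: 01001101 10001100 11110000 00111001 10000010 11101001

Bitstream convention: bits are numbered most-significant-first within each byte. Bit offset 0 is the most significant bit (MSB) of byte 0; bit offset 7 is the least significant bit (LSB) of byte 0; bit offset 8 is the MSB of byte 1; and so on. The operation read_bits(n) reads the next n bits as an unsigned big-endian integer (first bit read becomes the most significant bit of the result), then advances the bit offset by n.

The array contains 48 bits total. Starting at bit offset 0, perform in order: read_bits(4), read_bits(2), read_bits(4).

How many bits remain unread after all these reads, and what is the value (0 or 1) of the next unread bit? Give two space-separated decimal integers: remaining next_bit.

Read 1: bits[0:4] width=4 -> value=4 (bin 0100); offset now 4 = byte 0 bit 4; 44 bits remain
Read 2: bits[4:6] width=2 -> value=3 (bin 11); offset now 6 = byte 0 bit 6; 42 bits remain
Read 3: bits[6:10] width=4 -> value=6 (bin 0110); offset now 10 = byte 1 bit 2; 38 bits remain

Answer: 38 0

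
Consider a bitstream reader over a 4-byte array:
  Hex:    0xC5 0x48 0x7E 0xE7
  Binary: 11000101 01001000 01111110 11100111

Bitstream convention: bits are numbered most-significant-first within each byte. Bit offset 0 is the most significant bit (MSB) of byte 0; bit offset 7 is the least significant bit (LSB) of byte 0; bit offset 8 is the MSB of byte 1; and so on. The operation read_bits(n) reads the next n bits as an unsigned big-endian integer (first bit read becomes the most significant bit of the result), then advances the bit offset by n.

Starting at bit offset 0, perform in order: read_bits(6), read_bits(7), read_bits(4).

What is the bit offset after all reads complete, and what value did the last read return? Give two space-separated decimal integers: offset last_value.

Read 1: bits[0:6] width=6 -> value=49 (bin 110001); offset now 6 = byte 0 bit 6; 26 bits remain
Read 2: bits[6:13] width=7 -> value=41 (bin 0101001); offset now 13 = byte 1 bit 5; 19 bits remain
Read 3: bits[13:17] width=4 -> value=0 (bin 0000); offset now 17 = byte 2 bit 1; 15 bits remain

Answer: 17 0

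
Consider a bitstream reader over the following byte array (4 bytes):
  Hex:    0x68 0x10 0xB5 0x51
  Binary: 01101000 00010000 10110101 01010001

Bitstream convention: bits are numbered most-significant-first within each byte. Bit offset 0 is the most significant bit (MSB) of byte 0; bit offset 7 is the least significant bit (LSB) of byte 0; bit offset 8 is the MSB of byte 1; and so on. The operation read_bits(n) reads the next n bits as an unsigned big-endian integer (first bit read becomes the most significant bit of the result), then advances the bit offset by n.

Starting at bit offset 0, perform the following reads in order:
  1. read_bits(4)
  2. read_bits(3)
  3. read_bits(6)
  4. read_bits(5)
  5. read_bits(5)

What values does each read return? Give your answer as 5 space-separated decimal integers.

Answer: 6 4 2 2 26

Derivation:
Read 1: bits[0:4] width=4 -> value=6 (bin 0110); offset now 4 = byte 0 bit 4; 28 bits remain
Read 2: bits[4:7] width=3 -> value=4 (bin 100); offset now 7 = byte 0 bit 7; 25 bits remain
Read 3: bits[7:13] width=6 -> value=2 (bin 000010); offset now 13 = byte 1 bit 5; 19 bits remain
Read 4: bits[13:18] width=5 -> value=2 (bin 00010); offset now 18 = byte 2 bit 2; 14 bits remain
Read 5: bits[18:23] width=5 -> value=26 (bin 11010); offset now 23 = byte 2 bit 7; 9 bits remain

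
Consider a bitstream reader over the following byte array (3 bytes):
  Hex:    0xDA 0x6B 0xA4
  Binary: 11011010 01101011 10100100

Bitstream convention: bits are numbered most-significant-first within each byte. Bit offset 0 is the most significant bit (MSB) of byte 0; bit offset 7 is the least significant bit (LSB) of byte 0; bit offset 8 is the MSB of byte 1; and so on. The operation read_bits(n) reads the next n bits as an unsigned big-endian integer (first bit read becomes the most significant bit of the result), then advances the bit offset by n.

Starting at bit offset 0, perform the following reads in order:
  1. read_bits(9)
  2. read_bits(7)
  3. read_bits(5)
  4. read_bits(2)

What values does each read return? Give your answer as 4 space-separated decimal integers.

Answer: 436 107 20 2

Derivation:
Read 1: bits[0:9] width=9 -> value=436 (bin 110110100); offset now 9 = byte 1 bit 1; 15 bits remain
Read 2: bits[9:16] width=7 -> value=107 (bin 1101011); offset now 16 = byte 2 bit 0; 8 bits remain
Read 3: bits[16:21] width=5 -> value=20 (bin 10100); offset now 21 = byte 2 bit 5; 3 bits remain
Read 4: bits[21:23] width=2 -> value=2 (bin 10); offset now 23 = byte 2 bit 7; 1 bits remain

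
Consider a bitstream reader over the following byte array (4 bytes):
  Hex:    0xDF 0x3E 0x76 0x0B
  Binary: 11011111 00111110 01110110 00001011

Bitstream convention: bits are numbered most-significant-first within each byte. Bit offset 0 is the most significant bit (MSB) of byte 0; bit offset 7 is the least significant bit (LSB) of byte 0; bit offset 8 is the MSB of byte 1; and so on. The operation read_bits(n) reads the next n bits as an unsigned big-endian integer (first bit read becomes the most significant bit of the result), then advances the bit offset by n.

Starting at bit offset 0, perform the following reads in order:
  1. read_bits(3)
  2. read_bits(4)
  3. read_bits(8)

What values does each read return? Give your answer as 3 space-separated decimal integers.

Read 1: bits[0:3] width=3 -> value=6 (bin 110); offset now 3 = byte 0 bit 3; 29 bits remain
Read 2: bits[3:7] width=4 -> value=15 (bin 1111); offset now 7 = byte 0 bit 7; 25 bits remain
Read 3: bits[7:15] width=8 -> value=159 (bin 10011111); offset now 15 = byte 1 bit 7; 17 bits remain

Answer: 6 15 159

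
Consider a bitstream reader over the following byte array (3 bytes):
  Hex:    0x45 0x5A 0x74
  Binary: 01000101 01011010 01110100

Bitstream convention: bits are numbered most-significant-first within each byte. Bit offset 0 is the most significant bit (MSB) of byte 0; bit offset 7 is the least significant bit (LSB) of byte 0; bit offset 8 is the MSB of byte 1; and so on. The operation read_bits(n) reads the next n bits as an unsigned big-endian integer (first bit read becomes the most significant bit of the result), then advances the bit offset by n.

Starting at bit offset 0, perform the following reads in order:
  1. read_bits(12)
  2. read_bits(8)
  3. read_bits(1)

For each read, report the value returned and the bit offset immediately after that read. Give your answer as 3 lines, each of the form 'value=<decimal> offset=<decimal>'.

Read 1: bits[0:12] width=12 -> value=1109 (bin 010001010101); offset now 12 = byte 1 bit 4; 12 bits remain
Read 2: bits[12:20] width=8 -> value=167 (bin 10100111); offset now 20 = byte 2 bit 4; 4 bits remain
Read 3: bits[20:21] width=1 -> value=0 (bin 0); offset now 21 = byte 2 bit 5; 3 bits remain

Answer: value=1109 offset=12
value=167 offset=20
value=0 offset=21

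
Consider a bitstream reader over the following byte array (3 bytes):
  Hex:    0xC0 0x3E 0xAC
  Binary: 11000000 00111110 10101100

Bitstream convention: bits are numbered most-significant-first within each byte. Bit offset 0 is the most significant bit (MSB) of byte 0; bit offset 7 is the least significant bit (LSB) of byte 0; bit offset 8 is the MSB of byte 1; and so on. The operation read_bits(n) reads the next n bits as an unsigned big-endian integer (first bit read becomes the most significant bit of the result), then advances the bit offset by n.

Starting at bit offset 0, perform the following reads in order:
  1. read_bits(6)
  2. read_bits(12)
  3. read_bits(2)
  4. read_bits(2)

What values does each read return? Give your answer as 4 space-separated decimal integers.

Answer: 48 250 2 3

Derivation:
Read 1: bits[0:6] width=6 -> value=48 (bin 110000); offset now 6 = byte 0 bit 6; 18 bits remain
Read 2: bits[6:18] width=12 -> value=250 (bin 000011111010); offset now 18 = byte 2 bit 2; 6 bits remain
Read 3: bits[18:20] width=2 -> value=2 (bin 10); offset now 20 = byte 2 bit 4; 4 bits remain
Read 4: bits[20:22] width=2 -> value=3 (bin 11); offset now 22 = byte 2 bit 6; 2 bits remain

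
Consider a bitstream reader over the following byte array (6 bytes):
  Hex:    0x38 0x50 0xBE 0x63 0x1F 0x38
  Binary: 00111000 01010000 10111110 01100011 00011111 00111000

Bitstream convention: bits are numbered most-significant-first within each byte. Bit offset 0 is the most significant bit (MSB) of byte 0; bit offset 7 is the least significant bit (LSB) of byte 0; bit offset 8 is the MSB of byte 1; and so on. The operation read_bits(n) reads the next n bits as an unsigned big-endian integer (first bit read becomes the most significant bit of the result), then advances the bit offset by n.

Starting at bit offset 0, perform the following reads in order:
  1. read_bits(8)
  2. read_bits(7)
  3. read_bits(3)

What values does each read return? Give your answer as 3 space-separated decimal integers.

Read 1: bits[0:8] width=8 -> value=56 (bin 00111000); offset now 8 = byte 1 bit 0; 40 bits remain
Read 2: bits[8:15] width=7 -> value=40 (bin 0101000); offset now 15 = byte 1 bit 7; 33 bits remain
Read 3: bits[15:18] width=3 -> value=2 (bin 010); offset now 18 = byte 2 bit 2; 30 bits remain

Answer: 56 40 2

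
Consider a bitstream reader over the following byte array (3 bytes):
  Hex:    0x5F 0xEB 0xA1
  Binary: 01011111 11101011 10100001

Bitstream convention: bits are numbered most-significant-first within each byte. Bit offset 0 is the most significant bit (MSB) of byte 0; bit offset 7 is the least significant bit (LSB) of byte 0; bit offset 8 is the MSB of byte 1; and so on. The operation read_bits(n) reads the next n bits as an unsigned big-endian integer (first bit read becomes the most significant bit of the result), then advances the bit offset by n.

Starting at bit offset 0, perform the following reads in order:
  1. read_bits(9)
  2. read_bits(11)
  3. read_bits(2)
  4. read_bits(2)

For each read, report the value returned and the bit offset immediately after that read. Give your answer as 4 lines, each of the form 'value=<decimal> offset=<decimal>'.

Read 1: bits[0:9] width=9 -> value=191 (bin 010111111); offset now 9 = byte 1 bit 1; 15 bits remain
Read 2: bits[9:20] width=11 -> value=1722 (bin 11010111010); offset now 20 = byte 2 bit 4; 4 bits remain
Read 3: bits[20:22] width=2 -> value=0 (bin 00); offset now 22 = byte 2 bit 6; 2 bits remain
Read 4: bits[22:24] width=2 -> value=1 (bin 01); offset now 24 = byte 3 bit 0; 0 bits remain

Answer: value=191 offset=9
value=1722 offset=20
value=0 offset=22
value=1 offset=24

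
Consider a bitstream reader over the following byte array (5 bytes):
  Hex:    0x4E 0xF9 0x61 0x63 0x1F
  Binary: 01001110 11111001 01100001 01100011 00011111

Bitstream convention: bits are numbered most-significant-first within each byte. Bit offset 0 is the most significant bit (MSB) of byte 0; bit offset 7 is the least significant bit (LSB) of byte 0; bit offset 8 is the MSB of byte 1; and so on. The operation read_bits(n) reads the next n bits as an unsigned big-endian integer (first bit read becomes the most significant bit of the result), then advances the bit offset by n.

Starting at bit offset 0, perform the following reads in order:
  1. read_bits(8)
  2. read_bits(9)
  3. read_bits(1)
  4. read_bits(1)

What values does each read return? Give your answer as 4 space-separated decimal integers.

Answer: 78 498 1 1

Derivation:
Read 1: bits[0:8] width=8 -> value=78 (bin 01001110); offset now 8 = byte 1 bit 0; 32 bits remain
Read 2: bits[8:17] width=9 -> value=498 (bin 111110010); offset now 17 = byte 2 bit 1; 23 bits remain
Read 3: bits[17:18] width=1 -> value=1 (bin 1); offset now 18 = byte 2 bit 2; 22 bits remain
Read 4: bits[18:19] width=1 -> value=1 (bin 1); offset now 19 = byte 2 bit 3; 21 bits remain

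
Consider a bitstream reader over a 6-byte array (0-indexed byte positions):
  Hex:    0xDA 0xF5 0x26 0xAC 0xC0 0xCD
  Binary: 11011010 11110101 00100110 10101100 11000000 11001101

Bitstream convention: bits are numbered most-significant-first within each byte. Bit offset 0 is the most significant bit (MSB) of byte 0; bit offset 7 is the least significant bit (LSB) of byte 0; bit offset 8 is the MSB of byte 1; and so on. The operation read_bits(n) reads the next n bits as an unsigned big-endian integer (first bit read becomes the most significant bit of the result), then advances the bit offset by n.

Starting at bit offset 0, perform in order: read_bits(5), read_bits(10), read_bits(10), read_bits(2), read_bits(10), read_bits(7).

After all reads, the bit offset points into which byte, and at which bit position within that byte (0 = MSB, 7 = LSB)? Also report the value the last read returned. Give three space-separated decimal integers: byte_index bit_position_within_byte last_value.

Read 1: bits[0:5] width=5 -> value=27 (bin 11011); offset now 5 = byte 0 bit 5; 43 bits remain
Read 2: bits[5:15] width=10 -> value=378 (bin 0101111010); offset now 15 = byte 1 bit 7; 33 bits remain
Read 3: bits[15:25] width=10 -> value=589 (bin 1001001101); offset now 25 = byte 3 bit 1; 23 bits remain
Read 4: bits[25:27] width=2 -> value=1 (bin 01); offset now 27 = byte 3 bit 3; 21 bits remain
Read 5: bits[27:37] width=10 -> value=408 (bin 0110011000); offset now 37 = byte 4 bit 5; 11 bits remain
Read 6: bits[37:44] width=7 -> value=12 (bin 0001100); offset now 44 = byte 5 bit 4; 4 bits remain

Answer: 5 4 12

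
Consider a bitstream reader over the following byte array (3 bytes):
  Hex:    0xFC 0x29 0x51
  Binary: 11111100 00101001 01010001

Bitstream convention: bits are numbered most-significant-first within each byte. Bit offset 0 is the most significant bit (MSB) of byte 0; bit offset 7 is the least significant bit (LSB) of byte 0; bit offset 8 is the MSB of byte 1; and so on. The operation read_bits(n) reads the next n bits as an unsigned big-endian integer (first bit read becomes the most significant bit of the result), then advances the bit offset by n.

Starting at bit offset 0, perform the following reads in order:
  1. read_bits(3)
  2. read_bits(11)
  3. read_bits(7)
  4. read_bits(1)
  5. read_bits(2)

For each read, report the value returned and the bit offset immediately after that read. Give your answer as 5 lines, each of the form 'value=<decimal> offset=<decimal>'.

Read 1: bits[0:3] width=3 -> value=7 (bin 111); offset now 3 = byte 0 bit 3; 21 bits remain
Read 2: bits[3:14] width=11 -> value=1802 (bin 11100001010); offset now 14 = byte 1 bit 6; 10 bits remain
Read 3: bits[14:21] width=7 -> value=42 (bin 0101010); offset now 21 = byte 2 bit 5; 3 bits remain
Read 4: bits[21:22] width=1 -> value=0 (bin 0); offset now 22 = byte 2 bit 6; 2 bits remain
Read 5: bits[22:24] width=2 -> value=1 (bin 01); offset now 24 = byte 3 bit 0; 0 bits remain

Answer: value=7 offset=3
value=1802 offset=14
value=42 offset=21
value=0 offset=22
value=1 offset=24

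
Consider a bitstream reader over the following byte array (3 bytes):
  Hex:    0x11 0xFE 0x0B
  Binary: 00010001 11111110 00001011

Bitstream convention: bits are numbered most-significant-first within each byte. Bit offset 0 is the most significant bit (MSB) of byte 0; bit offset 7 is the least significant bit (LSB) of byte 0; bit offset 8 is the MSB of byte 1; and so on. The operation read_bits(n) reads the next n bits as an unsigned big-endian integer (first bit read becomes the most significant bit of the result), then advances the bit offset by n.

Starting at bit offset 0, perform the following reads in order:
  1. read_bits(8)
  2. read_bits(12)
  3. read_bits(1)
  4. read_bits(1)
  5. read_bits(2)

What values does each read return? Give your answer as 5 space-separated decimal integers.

Read 1: bits[0:8] width=8 -> value=17 (bin 00010001); offset now 8 = byte 1 bit 0; 16 bits remain
Read 2: bits[8:20] width=12 -> value=4064 (bin 111111100000); offset now 20 = byte 2 bit 4; 4 bits remain
Read 3: bits[20:21] width=1 -> value=1 (bin 1); offset now 21 = byte 2 bit 5; 3 bits remain
Read 4: bits[21:22] width=1 -> value=0 (bin 0); offset now 22 = byte 2 bit 6; 2 bits remain
Read 5: bits[22:24] width=2 -> value=3 (bin 11); offset now 24 = byte 3 bit 0; 0 bits remain

Answer: 17 4064 1 0 3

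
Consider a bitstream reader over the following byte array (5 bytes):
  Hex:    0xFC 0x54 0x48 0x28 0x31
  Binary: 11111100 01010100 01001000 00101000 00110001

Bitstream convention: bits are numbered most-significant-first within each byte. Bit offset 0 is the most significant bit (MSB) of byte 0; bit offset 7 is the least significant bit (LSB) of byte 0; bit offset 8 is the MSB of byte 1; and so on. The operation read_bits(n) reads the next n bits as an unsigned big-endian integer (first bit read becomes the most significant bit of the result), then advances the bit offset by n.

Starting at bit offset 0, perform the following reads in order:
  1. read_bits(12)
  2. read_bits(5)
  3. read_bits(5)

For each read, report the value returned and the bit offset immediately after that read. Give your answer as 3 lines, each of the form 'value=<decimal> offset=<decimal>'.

Answer: value=4037 offset=12
value=8 offset=17
value=18 offset=22

Derivation:
Read 1: bits[0:12] width=12 -> value=4037 (bin 111111000101); offset now 12 = byte 1 bit 4; 28 bits remain
Read 2: bits[12:17] width=5 -> value=8 (bin 01000); offset now 17 = byte 2 bit 1; 23 bits remain
Read 3: bits[17:22] width=5 -> value=18 (bin 10010); offset now 22 = byte 2 bit 6; 18 bits remain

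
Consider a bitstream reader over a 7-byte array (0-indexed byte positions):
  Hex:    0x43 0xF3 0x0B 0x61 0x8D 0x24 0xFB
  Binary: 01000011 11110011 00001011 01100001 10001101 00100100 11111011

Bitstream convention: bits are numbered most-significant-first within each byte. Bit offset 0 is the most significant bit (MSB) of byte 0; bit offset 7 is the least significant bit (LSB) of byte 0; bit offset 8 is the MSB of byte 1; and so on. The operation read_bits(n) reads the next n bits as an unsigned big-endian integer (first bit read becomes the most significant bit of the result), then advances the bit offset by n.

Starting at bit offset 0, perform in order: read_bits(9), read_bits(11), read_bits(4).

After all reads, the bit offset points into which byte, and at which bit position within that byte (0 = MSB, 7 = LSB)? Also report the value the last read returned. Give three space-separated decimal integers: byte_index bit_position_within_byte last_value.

Read 1: bits[0:9] width=9 -> value=135 (bin 010000111); offset now 9 = byte 1 bit 1; 47 bits remain
Read 2: bits[9:20] width=11 -> value=1840 (bin 11100110000); offset now 20 = byte 2 bit 4; 36 bits remain
Read 3: bits[20:24] width=4 -> value=11 (bin 1011); offset now 24 = byte 3 bit 0; 32 bits remain

Answer: 3 0 11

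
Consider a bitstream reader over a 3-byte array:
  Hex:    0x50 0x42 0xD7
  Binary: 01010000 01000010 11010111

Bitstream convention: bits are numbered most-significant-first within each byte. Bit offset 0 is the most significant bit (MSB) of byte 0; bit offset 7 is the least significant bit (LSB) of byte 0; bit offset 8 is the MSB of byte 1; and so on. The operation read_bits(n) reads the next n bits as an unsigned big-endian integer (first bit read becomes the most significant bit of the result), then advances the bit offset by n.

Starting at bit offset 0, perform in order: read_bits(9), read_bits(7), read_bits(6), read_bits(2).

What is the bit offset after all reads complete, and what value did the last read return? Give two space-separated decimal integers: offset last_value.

Answer: 24 3

Derivation:
Read 1: bits[0:9] width=9 -> value=160 (bin 010100000); offset now 9 = byte 1 bit 1; 15 bits remain
Read 2: bits[9:16] width=7 -> value=66 (bin 1000010); offset now 16 = byte 2 bit 0; 8 bits remain
Read 3: bits[16:22] width=6 -> value=53 (bin 110101); offset now 22 = byte 2 bit 6; 2 bits remain
Read 4: bits[22:24] width=2 -> value=3 (bin 11); offset now 24 = byte 3 bit 0; 0 bits remain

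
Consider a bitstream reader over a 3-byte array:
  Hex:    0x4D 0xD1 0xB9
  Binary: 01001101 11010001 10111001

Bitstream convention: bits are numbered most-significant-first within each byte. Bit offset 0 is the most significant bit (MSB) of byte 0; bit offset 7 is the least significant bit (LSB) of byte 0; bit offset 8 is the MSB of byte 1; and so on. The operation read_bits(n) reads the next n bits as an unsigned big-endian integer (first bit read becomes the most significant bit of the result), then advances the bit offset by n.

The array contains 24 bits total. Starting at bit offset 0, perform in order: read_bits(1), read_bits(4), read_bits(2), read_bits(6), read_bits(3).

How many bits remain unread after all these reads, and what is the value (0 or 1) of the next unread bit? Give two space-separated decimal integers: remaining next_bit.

Answer: 8 1

Derivation:
Read 1: bits[0:1] width=1 -> value=0 (bin 0); offset now 1 = byte 0 bit 1; 23 bits remain
Read 2: bits[1:5] width=4 -> value=9 (bin 1001); offset now 5 = byte 0 bit 5; 19 bits remain
Read 3: bits[5:7] width=2 -> value=2 (bin 10); offset now 7 = byte 0 bit 7; 17 bits remain
Read 4: bits[7:13] width=6 -> value=58 (bin 111010); offset now 13 = byte 1 bit 5; 11 bits remain
Read 5: bits[13:16] width=3 -> value=1 (bin 001); offset now 16 = byte 2 bit 0; 8 bits remain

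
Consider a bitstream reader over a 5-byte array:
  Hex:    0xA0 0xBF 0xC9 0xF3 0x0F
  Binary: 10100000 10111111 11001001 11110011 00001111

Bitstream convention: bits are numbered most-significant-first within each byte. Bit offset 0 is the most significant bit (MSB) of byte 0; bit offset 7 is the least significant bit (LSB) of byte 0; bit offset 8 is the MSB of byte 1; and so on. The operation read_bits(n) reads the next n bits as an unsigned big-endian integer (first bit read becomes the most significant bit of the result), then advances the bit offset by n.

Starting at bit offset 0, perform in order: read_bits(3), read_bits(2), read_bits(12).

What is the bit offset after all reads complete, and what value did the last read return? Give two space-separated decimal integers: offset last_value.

Read 1: bits[0:3] width=3 -> value=5 (bin 101); offset now 3 = byte 0 bit 3; 37 bits remain
Read 2: bits[3:5] width=2 -> value=0 (bin 00); offset now 5 = byte 0 bit 5; 35 bits remain
Read 3: bits[5:17] width=12 -> value=383 (bin 000101111111); offset now 17 = byte 2 bit 1; 23 bits remain

Answer: 17 383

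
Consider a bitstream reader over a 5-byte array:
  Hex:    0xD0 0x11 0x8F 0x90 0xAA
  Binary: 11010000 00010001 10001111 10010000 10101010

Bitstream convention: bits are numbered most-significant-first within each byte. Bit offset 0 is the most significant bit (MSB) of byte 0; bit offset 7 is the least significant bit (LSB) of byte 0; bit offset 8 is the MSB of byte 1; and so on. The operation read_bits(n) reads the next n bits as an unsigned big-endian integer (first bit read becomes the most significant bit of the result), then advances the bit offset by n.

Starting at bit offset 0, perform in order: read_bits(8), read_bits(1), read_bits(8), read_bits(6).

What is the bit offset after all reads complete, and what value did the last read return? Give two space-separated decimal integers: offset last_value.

Answer: 23 7

Derivation:
Read 1: bits[0:8] width=8 -> value=208 (bin 11010000); offset now 8 = byte 1 bit 0; 32 bits remain
Read 2: bits[8:9] width=1 -> value=0 (bin 0); offset now 9 = byte 1 bit 1; 31 bits remain
Read 3: bits[9:17] width=8 -> value=35 (bin 00100011); offset now 17 = byte 2 bit 1; 23 bits remain
Read 4: bits[17:23] width=6 -> value=7 (bin 000111); offset now 23 = byte 2 bit 7; 17 bits remain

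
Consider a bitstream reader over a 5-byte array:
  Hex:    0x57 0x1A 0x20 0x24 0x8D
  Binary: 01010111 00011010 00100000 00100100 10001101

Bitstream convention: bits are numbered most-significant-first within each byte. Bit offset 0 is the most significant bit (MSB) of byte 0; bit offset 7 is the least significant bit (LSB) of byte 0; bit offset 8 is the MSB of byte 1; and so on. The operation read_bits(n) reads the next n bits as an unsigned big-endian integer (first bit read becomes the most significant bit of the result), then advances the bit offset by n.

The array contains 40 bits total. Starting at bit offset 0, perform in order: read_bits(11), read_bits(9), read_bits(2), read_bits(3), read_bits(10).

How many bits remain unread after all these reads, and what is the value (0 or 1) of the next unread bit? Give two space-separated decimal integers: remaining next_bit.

Read 1: bits[0:11] width=11 -> value=696 (bin 01010111000); offset now 11 = byte 1 bit 3; 29 bits remain
Read 2: bits[11:20] width=9 -> value=418 (bin 110100010); offset now 20 = byte 2 bit 4; 20 bits remain
Read 3: bits[20:22] width=2 -> value=0 (bin 00); offset now 22 = byte 2 bit 6; 18 bits remain
Read 4: bits[22:25] width=3 -> value=0 (bin 000); offset now 25 = byte 3 bit 1; 15 bits remain
Read 5: bits[25:35] width=10 -> value=292 (bin 0100100100); offset now 35 = byte 4 bit 3; 5 bits remain

Answer: 5 0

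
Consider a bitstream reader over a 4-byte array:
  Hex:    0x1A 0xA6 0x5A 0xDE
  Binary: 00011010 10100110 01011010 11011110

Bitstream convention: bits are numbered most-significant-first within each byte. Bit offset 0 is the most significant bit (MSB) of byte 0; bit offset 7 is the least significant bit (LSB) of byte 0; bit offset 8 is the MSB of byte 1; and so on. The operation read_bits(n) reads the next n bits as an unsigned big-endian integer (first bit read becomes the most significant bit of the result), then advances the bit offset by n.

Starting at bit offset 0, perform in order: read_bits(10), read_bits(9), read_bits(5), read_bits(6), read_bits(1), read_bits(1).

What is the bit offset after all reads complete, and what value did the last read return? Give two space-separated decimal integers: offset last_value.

Read 1: bits[0:10] width=10 -> value=106 (bin 0001101010); offset now 10 = byte 1 bit 2; 22 bits remain
Read 2: bits[10:19] width=9 -> value=306 (bin 100110010); offset now 19 = byte 2 bit 3; 13 bits remain
Read 3: bits[19:24] width=5 -> value=26 (bin 11010); offset now 24 = byte 3 bit 0; 8 bits remain
Read 4: bits[24:30] width=6 -> value=55 (bin 110111); offset now 30 = byte 3 bit 6; 2 bits remain
Read 5: bits[30:31] width=1 -> value=1 (bin 1); offset now 31 = byte 3 bit 7; 1 bits remain
Read 6: bits[31:32] width=1 -> value=0 (bin 0); offset now 32 = byte 4 bit 0; 0 bits remain

Answer: 32 0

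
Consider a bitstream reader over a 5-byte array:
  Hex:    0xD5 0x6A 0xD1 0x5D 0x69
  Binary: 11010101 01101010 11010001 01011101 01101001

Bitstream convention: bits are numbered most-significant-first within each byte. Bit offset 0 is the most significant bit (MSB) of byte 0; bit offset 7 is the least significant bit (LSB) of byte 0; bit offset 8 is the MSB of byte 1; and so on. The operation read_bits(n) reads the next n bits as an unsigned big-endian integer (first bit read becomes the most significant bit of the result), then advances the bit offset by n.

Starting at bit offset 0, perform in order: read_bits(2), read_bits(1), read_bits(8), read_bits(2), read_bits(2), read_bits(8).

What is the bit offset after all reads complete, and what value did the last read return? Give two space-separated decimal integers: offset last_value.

Answer: 23 104

Derivation:
Read 1: bits[0:2] width=2 -> value=3 (bin 11); offset now 2 = byte 0 bit 2; 38 bits remain
Read 2: bits[2:3] width=1 -> value=0 (bin 0); offset now 3 = byte 0 bit 3; 37 bits remain
Read 3: bits[3:11] width=8 -> value=171 (bin 10101011); offset now 11 = byte 1 bit 3; 29 bits remain
Read 4: bits[11:13] width=2 -> value=1 (bin 01); offset now 13 = byte 1 bit 5; 27 bits remain
Read 5: bits[13:15] width=2 -> value=1 (bin 01); offset now 15 = byte 1 bit 7; 25 bits remain
Read 6: bits[15:23] width=8 -> value=104 (bin 01101000); offset now 23 = byte 2 bit 7; 17 bits remain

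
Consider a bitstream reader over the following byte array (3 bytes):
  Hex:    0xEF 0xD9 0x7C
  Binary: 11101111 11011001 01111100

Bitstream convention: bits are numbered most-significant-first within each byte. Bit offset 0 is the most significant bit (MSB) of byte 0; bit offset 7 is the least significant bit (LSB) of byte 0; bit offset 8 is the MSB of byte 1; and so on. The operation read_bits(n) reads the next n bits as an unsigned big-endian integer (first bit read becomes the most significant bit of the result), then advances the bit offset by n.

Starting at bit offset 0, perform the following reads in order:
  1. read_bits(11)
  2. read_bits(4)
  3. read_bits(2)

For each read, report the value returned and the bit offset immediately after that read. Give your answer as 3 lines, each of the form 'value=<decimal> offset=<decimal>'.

Answer: value=1918 offset=11
value=12 offset=15
value=2 offset=17

Derivation:
Read 1: bits[0:11] width=11 -> value=1918 (bin 11101111110); offset now 11 = byte 1 bit 3; 13 bits remain
Read 2: bits[11:15] width=4 -> value=12 (bin 1100); offset now 15 = byte 1 bit 7; 9 bits remain
Read 3: bits[15:17] width=2 -> value=2 (bin 10); offset now 17 = byte 2 bit 1; 7 bits remain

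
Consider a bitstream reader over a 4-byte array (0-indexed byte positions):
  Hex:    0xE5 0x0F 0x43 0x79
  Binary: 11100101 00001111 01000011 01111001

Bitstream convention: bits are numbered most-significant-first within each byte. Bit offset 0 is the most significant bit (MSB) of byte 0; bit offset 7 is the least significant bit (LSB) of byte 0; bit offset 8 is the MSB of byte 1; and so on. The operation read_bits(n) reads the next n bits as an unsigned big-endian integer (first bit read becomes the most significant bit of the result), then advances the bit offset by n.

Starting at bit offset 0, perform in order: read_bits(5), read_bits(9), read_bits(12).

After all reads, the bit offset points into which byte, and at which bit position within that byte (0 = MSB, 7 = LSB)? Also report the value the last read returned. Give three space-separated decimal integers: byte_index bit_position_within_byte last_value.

Answer: 3 2 3341

Derivation:
Read 1: bits[0:5] width=5 -> value=28 (bin 11100); offset now 5 = byte 0 bit 5; 27 bits remain
Read 2: bits[5:14] width=9 -> value=323 (bin 101000011); offset now 14 = byte 1 bit 6; 18 bits remain
Read 3: bits[14:26] width=12 -> value=3341 (bin 110100001101); offset now 26 = byte 3 bit 2; 6 bits remain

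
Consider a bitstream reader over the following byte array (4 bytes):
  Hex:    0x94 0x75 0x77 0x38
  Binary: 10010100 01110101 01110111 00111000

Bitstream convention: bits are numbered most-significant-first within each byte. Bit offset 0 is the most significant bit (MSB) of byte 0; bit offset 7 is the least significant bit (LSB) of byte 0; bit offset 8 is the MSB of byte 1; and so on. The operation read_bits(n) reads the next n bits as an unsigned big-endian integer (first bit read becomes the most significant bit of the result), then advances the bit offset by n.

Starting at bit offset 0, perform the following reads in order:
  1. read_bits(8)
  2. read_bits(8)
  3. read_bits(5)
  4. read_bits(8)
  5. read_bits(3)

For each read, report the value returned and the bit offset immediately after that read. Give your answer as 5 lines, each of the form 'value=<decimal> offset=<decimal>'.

Read 1: bits[0:8] width=8 -> value=148 (bin 10010100); offset now 8 = byte 1 bit 0; 24 bits remain
Read 2: bits[8:16] width=8 -> value=117 (bin 01110101); offset now 16 = byte 2 bit 0; 16 bits remain
Read 3: bits[16:21] width=5 -> value=14 (bin 01110); offset now 21 = byte 2 bit 5; 11 bits remain
Read 4: bits[21:29] width=8 -> value=231 (bin 11100111); offset now 29 = byte 3 bit 5; 3 bits remain
Read 5: bits[29:32] width=3 -> value=0 (bin 000); offset now 32 = byte 4 bit 0; 0 bits remain

Answer: value=148 offset=8
value=117 offset=16
value=14 offset=21
value=231 offset=29
value=0 offset=32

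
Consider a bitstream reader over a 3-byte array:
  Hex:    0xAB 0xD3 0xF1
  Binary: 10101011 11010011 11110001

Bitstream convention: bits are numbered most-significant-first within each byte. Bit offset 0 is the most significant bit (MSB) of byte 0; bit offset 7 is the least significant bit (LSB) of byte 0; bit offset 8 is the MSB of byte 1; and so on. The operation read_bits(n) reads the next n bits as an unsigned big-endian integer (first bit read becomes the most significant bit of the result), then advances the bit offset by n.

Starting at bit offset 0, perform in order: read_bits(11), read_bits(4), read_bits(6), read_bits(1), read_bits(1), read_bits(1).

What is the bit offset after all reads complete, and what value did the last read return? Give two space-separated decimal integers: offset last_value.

Answer: 24 1

Derivation:
Read 1: bits[0:11] width=11 -> value=1374 (bin 10101011110); offset now 11 = byte 1 bit 3; 13 bits remain
Read 2: bits[11:15] width=4 -> value=9 (bin 1001); offset now 15 = byte 1 bit 7; 9 bits remain
Read 3: bits[15:21] width=6 -> value=62 (bin 111110); offset now 21 = byte 2 bit 5; 3 bits remain
Read 4: bits[21:22] width=1 -> value=0 (bin 0); offset now 22 = byte 2 bit 6; 2 bits remain
Read 5: bits[22:23] width=1 -> value=0 (bin 0); offset now 23 = byte 2 bit 7; 1 bits remain
Read 6: bits[23:24] width=1 -> value=1 (bin 1); offset now 24 = byte 3 bit 0; 0 bits remain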